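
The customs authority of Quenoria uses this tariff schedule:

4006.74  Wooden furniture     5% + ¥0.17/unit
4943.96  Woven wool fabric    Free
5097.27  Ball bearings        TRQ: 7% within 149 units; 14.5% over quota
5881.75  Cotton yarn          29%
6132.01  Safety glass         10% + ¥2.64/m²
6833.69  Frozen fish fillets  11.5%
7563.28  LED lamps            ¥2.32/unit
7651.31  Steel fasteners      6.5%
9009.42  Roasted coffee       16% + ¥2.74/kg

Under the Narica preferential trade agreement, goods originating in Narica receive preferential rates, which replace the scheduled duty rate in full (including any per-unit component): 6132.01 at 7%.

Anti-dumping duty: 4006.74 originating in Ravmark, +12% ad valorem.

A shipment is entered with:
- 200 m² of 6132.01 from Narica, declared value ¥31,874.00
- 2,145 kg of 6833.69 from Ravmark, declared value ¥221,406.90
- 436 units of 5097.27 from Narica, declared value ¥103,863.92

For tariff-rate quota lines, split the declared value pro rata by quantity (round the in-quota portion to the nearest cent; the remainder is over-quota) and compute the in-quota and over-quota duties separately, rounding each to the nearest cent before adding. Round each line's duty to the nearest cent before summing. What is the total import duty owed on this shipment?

¥40,091.13

Line 1 (6132.01, Narica, 200 m², ¥31,874.00):
Base rate for 6132.01 is 10% + ¥2.64/m².
Origin Narica qualifies under the Quenoria–Narica agreement and 6132.01 is covered: preferential rate 7% applies instead.
Duty = ¥31,874.00 × 7% = ¥2,231.18.
Line 2 (6833.69, Ravmark, 2,145 kg, ¥221,406.90):
Base rate for 6833.69 is 11.5%.
Duty = ¥221,406.90 × 11.5% = ¥25,461.79.
Line 3 (5097.27, Narica, 436 units, ¥103,863.92):
Code 5097.27 is under a tariff-rate quota (threshold 149 units). In-quota: 149 units at 7%; over-quota: 287 units at 14.5%.
Pro-rata value split: in-quota = ¥103,863.92 × 149/436 = ¥35,494.78; over-quota = ¥103,863.92 − ¥35,494.78 = ¥68,369.14.
In-quota duty = ¥35,494.78 × 7% = ¥2,484.63. Over-quota duty = ¥68,369.14 × 14.5% = ¥9,913.53.
Line duty = ¥2,484.63 + ¥9,913.53 = ¥12,398.16.
Total = ¥2,231.18 + ¥25,461.79 + ¥12,398.16 = ¥40,091.13.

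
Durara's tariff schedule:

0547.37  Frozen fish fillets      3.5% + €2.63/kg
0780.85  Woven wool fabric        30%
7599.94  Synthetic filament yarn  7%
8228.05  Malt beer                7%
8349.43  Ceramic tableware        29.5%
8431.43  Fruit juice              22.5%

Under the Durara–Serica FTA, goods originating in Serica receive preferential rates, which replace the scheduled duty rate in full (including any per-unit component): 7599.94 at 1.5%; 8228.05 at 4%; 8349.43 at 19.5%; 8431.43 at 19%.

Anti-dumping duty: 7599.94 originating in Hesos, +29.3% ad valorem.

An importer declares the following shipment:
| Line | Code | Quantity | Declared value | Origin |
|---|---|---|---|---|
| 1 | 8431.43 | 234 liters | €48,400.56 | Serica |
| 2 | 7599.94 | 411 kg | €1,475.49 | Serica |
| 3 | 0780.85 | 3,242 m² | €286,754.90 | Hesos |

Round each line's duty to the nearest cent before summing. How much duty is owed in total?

Line 1 (8431.43, Serica, 234 liters, €48,400.56):
Base rate for 8431.43 is 22.5%.
Origin Serica qualifies under the Durara–Serica agreement and 8431.43 is covered: preferential rate 19% applies instead.
Duty = €48,400.56 × 19% = €9,196.11.
Line 2 (7599.94, Serica, 411 kg, €1,475.49):
Base rate for 7599.94 is 7%.
Origin Serica qualifies under the Durara–Serica agreement and 7599.94 is covered: preferential rate 1.5% applies instead.
The additional-duty order on 7599.94 targets Hesos, not Serica; it does not apply.
Duty = €1,475.49 × 1.5% = €22.13.
Line 3 (0780.85, Hesos, 3,242 m², €286,754.90):
Base rate for 0780.85 is 30%.
Duty = €286,754.90 × 30% = €86,026.47.
Total = €9,196.11 + €22.13 + €86,026.47 = €95,244.71.

€95,244.71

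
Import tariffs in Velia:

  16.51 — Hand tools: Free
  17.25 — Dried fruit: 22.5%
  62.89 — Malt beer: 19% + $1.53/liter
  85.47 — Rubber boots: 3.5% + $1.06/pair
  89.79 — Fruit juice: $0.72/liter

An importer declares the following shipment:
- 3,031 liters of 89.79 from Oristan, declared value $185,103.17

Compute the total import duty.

Line 1 (89.79, Oristan, 3,031 liters, $185,103.17):
Base rate for 89.79 is $0.72/liter.
Duty = 3,031 × $0.72 = $2,182.32.

$2,182.32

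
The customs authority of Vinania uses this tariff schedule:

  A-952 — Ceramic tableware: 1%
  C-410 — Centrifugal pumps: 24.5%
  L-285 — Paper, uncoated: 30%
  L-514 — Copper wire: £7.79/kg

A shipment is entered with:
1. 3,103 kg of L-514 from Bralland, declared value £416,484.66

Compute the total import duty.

Line 1 (L-514, Bralland, 3,103 kg, £416,484.66):
Base rate for L-514 is £7.79/kg.
Duty = 3,103 × £7.79 = £24,172.37.

£24,172.37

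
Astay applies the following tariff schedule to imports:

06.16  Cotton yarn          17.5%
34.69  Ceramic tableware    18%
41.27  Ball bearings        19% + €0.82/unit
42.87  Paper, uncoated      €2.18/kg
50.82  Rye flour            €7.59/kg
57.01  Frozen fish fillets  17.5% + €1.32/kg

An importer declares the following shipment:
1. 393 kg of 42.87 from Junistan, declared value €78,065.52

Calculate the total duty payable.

Line 1 (42.87, Junistan, 393 kg, €78,065.52):
Base rate for 42.87 is €2.18/kg.
Duty = 393 × €2.18 = €856.74.

€856.74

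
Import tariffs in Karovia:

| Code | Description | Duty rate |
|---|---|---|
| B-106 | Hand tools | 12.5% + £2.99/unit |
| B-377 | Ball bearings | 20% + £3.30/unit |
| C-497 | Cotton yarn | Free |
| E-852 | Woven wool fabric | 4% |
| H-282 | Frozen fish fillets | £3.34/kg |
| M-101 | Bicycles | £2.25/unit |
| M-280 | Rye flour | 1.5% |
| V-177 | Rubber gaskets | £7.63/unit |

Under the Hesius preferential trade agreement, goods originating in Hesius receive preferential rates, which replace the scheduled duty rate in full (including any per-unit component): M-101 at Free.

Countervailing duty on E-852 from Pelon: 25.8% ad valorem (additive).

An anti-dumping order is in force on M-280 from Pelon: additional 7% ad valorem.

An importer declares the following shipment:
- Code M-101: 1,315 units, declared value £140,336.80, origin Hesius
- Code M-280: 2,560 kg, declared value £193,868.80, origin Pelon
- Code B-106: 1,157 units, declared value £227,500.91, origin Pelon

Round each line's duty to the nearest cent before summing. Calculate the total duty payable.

£48,375.89

Line 1 (M-101, Hesius, 1,315 units, £140,336.80):
Base rate for M-101 is £2.25/unit.
Origin Hesius qualifies under the Karovia–Hesius agreement and M-101 is covered: preferential rate Free applies instead.
Duty = £140,336.80 × 0% = £0.00.
Line 2 (M-280, Pelon, 2,560 kg, £193,868.80):
Base rate for M-280 is 1.5%.
Additional duty on M-280 from Pelon: +7%. Applied ad valorem rate: 1.5% + 7% = 8.5%.
Duty = £193,868.80 × 8.5% = £16,478.85.
Line 3 (B-106, Pelon, 1,157 units, £227,500.91):
Base rate for B-106 is 12.5% + £2.99/unit.
Duty = £227,500.91 × 12.5% + 1,157 × £2.99 = £31,897.04.
Total = £0.00 + £16,478.85 + £31,897.04 = £48,375.89.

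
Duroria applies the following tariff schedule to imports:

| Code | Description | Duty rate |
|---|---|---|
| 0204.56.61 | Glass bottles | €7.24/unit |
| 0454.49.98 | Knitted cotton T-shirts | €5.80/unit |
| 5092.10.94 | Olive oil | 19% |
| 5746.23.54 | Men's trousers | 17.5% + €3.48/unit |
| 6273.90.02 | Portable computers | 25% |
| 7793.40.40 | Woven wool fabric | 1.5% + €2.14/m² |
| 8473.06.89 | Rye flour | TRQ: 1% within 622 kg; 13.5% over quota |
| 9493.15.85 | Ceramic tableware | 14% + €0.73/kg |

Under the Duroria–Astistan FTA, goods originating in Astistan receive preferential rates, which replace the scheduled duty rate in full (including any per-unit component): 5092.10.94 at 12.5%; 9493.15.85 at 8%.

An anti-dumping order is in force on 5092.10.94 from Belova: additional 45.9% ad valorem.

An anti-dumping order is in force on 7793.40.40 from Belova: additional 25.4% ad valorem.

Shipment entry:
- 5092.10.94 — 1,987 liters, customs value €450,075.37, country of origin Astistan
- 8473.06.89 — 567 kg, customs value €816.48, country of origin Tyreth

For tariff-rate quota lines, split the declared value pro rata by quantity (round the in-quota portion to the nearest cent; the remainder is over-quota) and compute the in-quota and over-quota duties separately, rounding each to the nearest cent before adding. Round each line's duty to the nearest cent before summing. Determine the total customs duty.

Line 1 (5092.10.94, Astistan, 1,987 liters, €450,075.37):
Base rate for 5092.10.94 is 19%.
Origin Astistan qualifies under the Duroria–Astistan agreement and 5092.10.94 is covered: preferential rate 12.5% applies instead.
The additional-duty order on 5092.10.94 targets Belova, not Astistan; it does not apply.
Duty = €450,075.37 × 12.5% = €56,259.42.
Line 2 (8473.06.89, Tyreth, 567 kg, €816.48):
Code 8473.06.89 is under a tariff-rate quota (threshold 622 kg). Quantity 567 kg is within the quota, so the in-quota rate 1% applies to the full value.
Duty = €816.48 × 1% = €8.16.
Total = €56,259.42 + €8.16 = €56,267.58.

€56,267.58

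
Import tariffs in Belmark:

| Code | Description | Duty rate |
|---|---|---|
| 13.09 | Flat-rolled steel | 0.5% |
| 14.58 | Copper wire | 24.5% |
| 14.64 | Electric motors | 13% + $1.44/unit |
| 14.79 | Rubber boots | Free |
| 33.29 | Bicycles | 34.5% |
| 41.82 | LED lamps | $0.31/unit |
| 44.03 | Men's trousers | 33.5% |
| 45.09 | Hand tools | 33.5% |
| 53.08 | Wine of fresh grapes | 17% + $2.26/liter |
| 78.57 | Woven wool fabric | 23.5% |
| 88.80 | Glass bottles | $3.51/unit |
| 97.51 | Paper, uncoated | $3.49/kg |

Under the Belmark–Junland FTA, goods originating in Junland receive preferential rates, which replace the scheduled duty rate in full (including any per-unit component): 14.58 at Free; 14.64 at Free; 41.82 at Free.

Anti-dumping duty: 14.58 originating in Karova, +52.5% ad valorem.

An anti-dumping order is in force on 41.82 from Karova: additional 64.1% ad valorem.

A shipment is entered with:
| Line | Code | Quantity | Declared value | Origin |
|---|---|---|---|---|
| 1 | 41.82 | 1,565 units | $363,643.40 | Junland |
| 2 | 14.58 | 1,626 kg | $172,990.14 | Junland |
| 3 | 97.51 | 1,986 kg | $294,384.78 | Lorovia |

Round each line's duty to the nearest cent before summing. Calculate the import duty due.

$6,931.14

Line 1 (41.82, Junland, 1,565 units, $363,643.40):
Base rate for 41.82 is $0.31/unit.
Origin Junland qualifies under the Belmark–Junland agreement and 41.82 is covered: preferential rate Free applies instead.
The additional-duty order on 41.82 targets Karova, not Junland; it does not apply.
Duty = $363,643.40 × 0% = $0.00.
Line 2 (14.58, Junland, 1,626 kg, $172,990.14):
Base rate for 14.58 is 24.5%.
Origin Junland qualifies under the Belmark–Junland agreement and 14.58 is covered: preferential rate Free applies instead.
The additional-duty order on 14.58 targets Karova, not Junland; it does not apply.
Duty = $172,990.14 × 0% = $0.00.
Line 3 (97.51, Lorovia, 1,986 kg, $294,384.78):
Base rate for 97.51 is $3.49/kg.
Duty = 1,986 × $3.49 = $6,931.14.
Total = $0.00 + $0.00 + $6,931.14 = $6,931.14.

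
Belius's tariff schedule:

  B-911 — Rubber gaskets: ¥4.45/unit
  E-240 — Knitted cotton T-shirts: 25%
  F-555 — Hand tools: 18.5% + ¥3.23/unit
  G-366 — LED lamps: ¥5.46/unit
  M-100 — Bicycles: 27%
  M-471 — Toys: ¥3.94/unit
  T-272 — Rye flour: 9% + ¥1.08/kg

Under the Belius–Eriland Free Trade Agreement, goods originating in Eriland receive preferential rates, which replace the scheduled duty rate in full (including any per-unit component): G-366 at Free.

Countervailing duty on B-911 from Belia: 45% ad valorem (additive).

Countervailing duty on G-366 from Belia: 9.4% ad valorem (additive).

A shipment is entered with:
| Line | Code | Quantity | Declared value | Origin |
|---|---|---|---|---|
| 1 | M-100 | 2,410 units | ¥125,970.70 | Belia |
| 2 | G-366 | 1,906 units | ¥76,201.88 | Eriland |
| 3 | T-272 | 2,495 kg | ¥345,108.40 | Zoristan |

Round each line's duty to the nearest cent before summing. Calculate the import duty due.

Line 1 (M-100, Belia, 2,410 units, ¥125,970.70):
Base rate for M-100 is 27%.
Duty = ¥125,970.70 × 27% = ¥34,012.09.
Line 2 (G-366, Eriland, 1,906 units, ¥76,201.88):
Base rate for G-366 is ¥5.46/unit.
Origin Eriland qualifies under the Belius–Eriland agreement and G-366 is covered: preferential rate Free applies instead.
The additional-duty order on G-366 targets Belia, not Eriland; it does not apply.
Duty = ¥76,201.88 × 0% = ¥0.00.
Line 3 (T-272, Zoristan, 2,495 kg, ¥345,108.40):
Base rate for T-272 is 9% + ¥1.08/kg.
Duty = ¥345,108.40 × 9% + 2,495 × ¥1.08 = ¥33,754.36.
Total = ¥34,012.09 + ¥0.00 + ¥33,754.36 = ¥67,766.45.

¥67,766.45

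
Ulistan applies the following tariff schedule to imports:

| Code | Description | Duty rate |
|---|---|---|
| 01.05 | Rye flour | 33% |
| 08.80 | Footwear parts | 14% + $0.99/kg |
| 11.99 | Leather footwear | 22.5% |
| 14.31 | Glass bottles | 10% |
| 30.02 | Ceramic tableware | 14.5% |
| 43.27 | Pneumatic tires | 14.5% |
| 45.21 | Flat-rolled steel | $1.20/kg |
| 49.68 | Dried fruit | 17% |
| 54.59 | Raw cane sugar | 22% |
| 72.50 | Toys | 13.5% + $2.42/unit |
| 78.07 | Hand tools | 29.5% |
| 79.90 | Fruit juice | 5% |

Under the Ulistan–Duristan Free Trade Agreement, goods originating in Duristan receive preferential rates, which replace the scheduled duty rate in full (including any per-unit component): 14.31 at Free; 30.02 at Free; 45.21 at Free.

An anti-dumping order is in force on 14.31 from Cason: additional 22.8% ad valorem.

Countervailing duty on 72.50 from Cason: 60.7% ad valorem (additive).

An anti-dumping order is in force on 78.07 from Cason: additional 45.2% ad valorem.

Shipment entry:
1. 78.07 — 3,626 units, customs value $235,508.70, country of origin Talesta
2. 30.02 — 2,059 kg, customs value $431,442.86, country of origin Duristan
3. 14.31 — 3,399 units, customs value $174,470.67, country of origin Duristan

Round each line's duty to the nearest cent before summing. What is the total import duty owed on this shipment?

Line 1 (78.07, Talesta, 3,626 units, $235,508.70):
Base rate for 78.07 is 29.5%.
The additional-duty order on 78.07 targets Cason, not Talesta; it does not apply.
Duty = $235,508.70 × 29.5% = $69,475.07.
Line 2 (30.02, Duristan, 2,059 kg, $431,442.86):
Base rate for 30.02 is 14.5%.
Origin Duristan qualifies under the Ulistan–Duristan agreement and 30.02 is covered: preferential rate Free applies instead.
Duty = $431,442.86 × 0% = $0.00.
Line 3 (14.31, Duristan, 3,399 units, $174,470.67):
Base rate for 14.31 is 10%.
Origin Duristan qualifies under the Ulistan–Duristan agreement and 14.31 is covered: preferential rate Free applies instead.
The additional-duty order on 14.31 targets Cason, not Duristan; it does not apply.
Duty = $174,470.67 × 0% = $0.00.
Total = $69,475.07 + $0.00 + $0.00 = $69,475.07.

$69,475.07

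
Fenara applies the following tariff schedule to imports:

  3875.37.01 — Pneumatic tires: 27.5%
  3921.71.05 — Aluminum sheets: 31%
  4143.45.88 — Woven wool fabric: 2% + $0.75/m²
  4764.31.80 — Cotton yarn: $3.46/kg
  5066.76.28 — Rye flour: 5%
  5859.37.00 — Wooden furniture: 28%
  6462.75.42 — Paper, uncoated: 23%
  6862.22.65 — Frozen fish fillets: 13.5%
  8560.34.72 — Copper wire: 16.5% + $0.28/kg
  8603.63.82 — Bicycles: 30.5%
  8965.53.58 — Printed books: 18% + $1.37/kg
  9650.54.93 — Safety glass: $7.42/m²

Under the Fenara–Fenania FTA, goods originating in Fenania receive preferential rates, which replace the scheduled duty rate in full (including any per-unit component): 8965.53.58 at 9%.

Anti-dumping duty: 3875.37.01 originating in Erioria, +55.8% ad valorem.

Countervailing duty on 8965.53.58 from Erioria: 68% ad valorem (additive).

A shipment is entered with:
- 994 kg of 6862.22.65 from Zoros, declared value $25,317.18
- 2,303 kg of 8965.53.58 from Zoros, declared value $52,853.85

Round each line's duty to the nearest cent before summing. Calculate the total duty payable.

$16,086.62

Line 1 (6862.22.65, Zoros, 994 kg, $25,317.18):
Base rate for 6862.22.65 is 13.5%.
Duty = $25,317.18 × 13.5% = $3,417.82.
Line 2 (8965.53.58, Zoros, 2,303 kg, $52,853.85):
Base rate for 8965.53.58 is 18% + $1.37/kg.
8965.53.58 has an FTA preferential rate, but origin Zoros is not Fenania; base rate stands.
The additional-duty order on 8965.53.58 targets Erioria, not Zoros; it does not apply.
Duty = $52,853.85 × 18% + 2,303 × $1.37 = $12,668.80.
Total = $3,417.82 + $12,668.80 = $16,086.62.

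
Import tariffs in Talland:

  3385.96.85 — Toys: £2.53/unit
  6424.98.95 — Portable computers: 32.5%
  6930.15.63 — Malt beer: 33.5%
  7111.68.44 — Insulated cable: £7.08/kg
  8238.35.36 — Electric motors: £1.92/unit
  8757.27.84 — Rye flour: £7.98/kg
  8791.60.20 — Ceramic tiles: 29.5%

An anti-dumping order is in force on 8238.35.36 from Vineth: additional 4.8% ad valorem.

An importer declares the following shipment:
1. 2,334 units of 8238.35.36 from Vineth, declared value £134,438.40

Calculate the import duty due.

£10,934.32

Line 1 (8238.35.36, Vineth, 2,334 units, £134,438.40):
Base rate for 8238.35.36 is £1.92/unit.
Additional duty on 8238.35.36 from Vineth: +4.8% ad valorem. Applied ad valorem rate = 4.8%.
Duty = £134,438.40 × 4.8% + 2,334 × £1.92 = £10,934.32.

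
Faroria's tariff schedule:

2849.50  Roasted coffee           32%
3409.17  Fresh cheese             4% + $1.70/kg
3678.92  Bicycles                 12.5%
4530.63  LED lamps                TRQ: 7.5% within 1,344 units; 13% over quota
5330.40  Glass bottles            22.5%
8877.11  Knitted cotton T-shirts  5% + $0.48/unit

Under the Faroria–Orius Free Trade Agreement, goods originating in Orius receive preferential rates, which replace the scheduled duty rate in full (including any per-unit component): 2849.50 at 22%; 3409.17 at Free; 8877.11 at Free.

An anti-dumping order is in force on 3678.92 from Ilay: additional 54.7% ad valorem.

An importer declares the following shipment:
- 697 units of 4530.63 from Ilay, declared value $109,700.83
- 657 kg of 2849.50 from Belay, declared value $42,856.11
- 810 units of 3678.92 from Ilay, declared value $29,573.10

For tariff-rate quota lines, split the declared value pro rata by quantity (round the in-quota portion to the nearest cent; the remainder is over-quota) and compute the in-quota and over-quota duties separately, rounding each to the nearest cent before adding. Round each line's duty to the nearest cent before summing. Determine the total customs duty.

$41,814.64

Line 1 (4530.63, Ilay, 697 units, $109,700.83):
Code 4530.63 is under a tariff-rate quota (threshold 1,344 units). Quantity 697 units is within the quota, so the in-quota rate 7.5% applies to the full value.
Duty = $109,700.83 × 7.5% = $8,227.56.
Line 2 (2849.50, Belay, 657 kg, $42,856.11):
Base rate for 2849.50 is 32%.
2849.50 has an FTA preferential rate, but origin Belay is not Orius; base rate stands.
Duty = $42,856.11 × 32% = $13,713.96.
Line 3 (3678.92, Ilay, 810 units, $29,573.10):
Base rate for 3678.92 is 12.5%.
Additional duty on 3678.92 from Ilay: +54.7%. Applied ad valorem rate: 12.5% + 54.7% = 67.2%.
Duty = $29,573.10 × 67.2% = $19,873.12.
Total = $8,227.56 + $13,713.96 + $19,873.12 = $41,814.64.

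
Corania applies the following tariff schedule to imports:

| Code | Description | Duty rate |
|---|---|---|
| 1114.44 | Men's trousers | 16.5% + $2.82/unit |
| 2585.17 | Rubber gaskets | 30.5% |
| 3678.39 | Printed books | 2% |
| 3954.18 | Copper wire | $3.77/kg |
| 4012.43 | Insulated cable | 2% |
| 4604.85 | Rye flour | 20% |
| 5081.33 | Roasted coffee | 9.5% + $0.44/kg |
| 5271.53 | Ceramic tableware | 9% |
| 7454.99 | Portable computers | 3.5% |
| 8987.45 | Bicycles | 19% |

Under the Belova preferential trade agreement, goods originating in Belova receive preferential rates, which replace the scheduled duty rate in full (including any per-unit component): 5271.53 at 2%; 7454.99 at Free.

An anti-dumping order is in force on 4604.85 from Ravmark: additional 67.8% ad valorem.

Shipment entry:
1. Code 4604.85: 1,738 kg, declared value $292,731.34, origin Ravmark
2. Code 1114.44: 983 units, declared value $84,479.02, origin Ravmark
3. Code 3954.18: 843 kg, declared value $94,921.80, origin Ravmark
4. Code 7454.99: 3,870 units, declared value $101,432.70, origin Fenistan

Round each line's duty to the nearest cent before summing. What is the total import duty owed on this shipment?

Line 1 (4604.85, Ravmark, 1,738 kg, $292,731.34):
Base rate for 4604.85 is 20%.
Additional duty on 4604.85 from Ravmark: +67.8%. Applied ad valorem rate: 20% + 67.8% = 87.8%.
Duty = $292,731.34 × 87.8% = $257,018.12.
Line 2 (1114.44, Ravmark, 983 units, $84,479.02):
Base rate for 1114.44 is 16.5% + $2.82/unit.
Duty = $84,479.02 × 16.5% + 983 × $2.82 = $16,711.10.
Line 3 (3954.18, Ravmark, 843 kg, $94,921.80):
Base rate for 3954.18 is $3.77/kg.
Duty = 843 × $3.77 = $3,178.11.
Line 4 (7454.99, Fenistan, 3,870 units, $101,432.70):
Base rate for 7454.99 is 3.5%.
7454.99 has an FTA preferential rate, but origin Fenistan is not Belova; base rate stands.
Duty = $101,432.70 × 3.5% = $3,550.14.
Total = $257,018.12 + $16,711.10 + $3,178.11 + $3,550.14 = $280,457.47.

$280,457.47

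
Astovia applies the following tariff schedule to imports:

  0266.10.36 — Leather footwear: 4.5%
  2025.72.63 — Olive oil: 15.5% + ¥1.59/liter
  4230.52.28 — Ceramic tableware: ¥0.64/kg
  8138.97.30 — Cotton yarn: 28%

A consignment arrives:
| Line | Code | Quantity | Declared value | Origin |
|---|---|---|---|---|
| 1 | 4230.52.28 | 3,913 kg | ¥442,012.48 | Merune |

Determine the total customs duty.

¥2,504.32

Line 1 (4230.52.28, Merune, 3,913 kg, ¥442,012.48):
Base rate for 4230.52.28 is ¥0.64/kg.
Duty = 3,913 × ¥0.64 = ¥2,504.32.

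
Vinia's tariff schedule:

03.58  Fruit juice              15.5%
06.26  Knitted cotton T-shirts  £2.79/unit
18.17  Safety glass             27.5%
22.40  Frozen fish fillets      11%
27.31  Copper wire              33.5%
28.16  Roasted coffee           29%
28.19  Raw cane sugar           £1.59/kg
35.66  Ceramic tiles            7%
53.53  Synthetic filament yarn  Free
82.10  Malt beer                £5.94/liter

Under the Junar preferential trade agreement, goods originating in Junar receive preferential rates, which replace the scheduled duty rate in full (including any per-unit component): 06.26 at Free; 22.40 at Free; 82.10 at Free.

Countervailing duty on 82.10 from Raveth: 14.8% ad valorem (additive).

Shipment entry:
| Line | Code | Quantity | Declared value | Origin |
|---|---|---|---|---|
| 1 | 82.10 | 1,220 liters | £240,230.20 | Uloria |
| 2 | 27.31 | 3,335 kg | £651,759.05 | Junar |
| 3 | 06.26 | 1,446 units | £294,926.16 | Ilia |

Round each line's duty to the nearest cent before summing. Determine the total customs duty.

£229,620.42

Line 1 (82.10, Uloria, 1,220 liters, £240,230.20):
Base rate for 82.10 is £5.94/liter.
82.10 has an FTA preferential rate, but origin Uloria is not Junar; base rate stands.
The additional-duty order on 82.10 targets Raveth, not Uloria; it does not apply.
Duty = 1,220 × £5.94 = £7,246.80.
Line 2 (27.31, Junar, 3,335 kg, £651,759.05):
Base rate for 27.31 is 33.5%.
Origin Junar is the FTA partner but 27.31 is not on the preference list; base rate stands.
Duty = £651,759.05 × 33.5% = £218,339.28.
Line 3 (06.26, Ilia, 1,446 units, £294,926.16):
Base rate for 06.26 is £2.79/unit.
06.26 has an FTA preferential rate, but origin Ilia is not Junar; base rate stands.
Duty = 1,446 × £2.79 = £4,034.34.
Total = £7,246.80 + £218,339.28 + £4,034.34 = £229,620.42.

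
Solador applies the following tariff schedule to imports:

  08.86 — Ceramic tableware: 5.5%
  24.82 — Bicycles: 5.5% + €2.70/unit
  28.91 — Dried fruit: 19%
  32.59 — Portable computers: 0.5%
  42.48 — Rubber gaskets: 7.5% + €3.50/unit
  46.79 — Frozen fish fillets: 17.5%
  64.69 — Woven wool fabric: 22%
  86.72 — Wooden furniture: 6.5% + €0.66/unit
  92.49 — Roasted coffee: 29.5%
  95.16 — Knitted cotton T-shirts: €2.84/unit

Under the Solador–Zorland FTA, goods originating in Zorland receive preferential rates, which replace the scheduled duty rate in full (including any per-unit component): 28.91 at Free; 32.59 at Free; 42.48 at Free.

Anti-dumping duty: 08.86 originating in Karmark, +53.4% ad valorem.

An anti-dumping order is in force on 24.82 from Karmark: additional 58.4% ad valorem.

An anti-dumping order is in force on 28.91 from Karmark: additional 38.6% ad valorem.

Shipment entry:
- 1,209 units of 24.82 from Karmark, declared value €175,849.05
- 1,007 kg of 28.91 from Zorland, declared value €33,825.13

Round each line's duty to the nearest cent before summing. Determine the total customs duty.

€115,631.84

Line 1 (24.82, Karmark, 1,209 units, €175,849.05):
Base rate for 24.82 is 5.5% + €2.70/unit.
Additional duty on 24.82 from Karmark: +58.4%. Applied ad valorem rate: 5.5% + 58.4% = 63.9%.
Duty = €175,849.05 × 63.9% + 1,209 × €2.70 = €115,631.84.
Line 2 (28.91, Zorland, 1,007 kg, €33,825.13):
Base rate for 28.91 is 19%.
Origin Zorland qualifies under the Solador–Zorland agreement and 28.91 is covered: preferential rate Free applies instead.
The additional-duty order on 28.91 targets Karmark, not Zorland; it does not apply.
Duty = €33,825.13 × 0% = €0.00.
Total = €115,631.84 + €0.00 = €115,631.84.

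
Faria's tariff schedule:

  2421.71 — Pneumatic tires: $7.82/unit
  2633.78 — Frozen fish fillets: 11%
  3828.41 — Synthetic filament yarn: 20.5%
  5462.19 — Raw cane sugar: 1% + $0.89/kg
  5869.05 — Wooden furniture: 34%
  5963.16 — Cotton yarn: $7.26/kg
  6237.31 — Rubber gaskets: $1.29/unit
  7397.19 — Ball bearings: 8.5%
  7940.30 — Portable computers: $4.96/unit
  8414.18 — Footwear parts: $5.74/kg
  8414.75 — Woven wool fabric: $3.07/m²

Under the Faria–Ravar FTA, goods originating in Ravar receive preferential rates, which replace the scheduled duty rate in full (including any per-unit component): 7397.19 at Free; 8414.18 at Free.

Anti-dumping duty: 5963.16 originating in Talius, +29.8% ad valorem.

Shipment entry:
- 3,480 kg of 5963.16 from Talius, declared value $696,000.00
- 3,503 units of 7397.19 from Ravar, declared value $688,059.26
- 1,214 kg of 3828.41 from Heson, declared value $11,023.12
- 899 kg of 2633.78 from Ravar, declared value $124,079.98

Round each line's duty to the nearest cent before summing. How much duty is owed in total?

Line 1 (5963.16, Talius, 3,480 kg, $696,000.00):
Base rate for 5963.16 is $7.26/kg.
Additional duty on 5963.16 from Talius: +29.8% ad valorem. Applied ad valorem rate = 29.8%.
Duty = $696,000.00 × 29.8% + 3,480 × $7.26 = $232,672.80.
Line 2 (7397.19, Ravar, 3,503 units, $688,059.26):
Base rate for 7397.19 is 8.5%.
Origin Ravar qualifies under the Faria–Ravar agreement and 7397.19 is covered: preferential rate Free applies instead.
Duty = $688,059.26 × 0% = $0.00.
Line 3 (3828.41, Heson, 1,214 kg, $11,023.12):
Base rate for 3828.41 is 20.5%.
Duty = $11,023.12 × 20.5% = $2,259.74.
Line 4 (2633.78, Ravar, 899 kg, $124,079.98):
Base rate for 2633.78 is 11%.
Origin Ravar is the FTA partner but 2633.78 is not on the preference list; base rate stands.
Duty = $124,079.98 × 11% = $13,648.80.
Total = $232,672.80 + $0.00 + $2,259.74 + $13,648.80 = $248,581.34.

$248,581.34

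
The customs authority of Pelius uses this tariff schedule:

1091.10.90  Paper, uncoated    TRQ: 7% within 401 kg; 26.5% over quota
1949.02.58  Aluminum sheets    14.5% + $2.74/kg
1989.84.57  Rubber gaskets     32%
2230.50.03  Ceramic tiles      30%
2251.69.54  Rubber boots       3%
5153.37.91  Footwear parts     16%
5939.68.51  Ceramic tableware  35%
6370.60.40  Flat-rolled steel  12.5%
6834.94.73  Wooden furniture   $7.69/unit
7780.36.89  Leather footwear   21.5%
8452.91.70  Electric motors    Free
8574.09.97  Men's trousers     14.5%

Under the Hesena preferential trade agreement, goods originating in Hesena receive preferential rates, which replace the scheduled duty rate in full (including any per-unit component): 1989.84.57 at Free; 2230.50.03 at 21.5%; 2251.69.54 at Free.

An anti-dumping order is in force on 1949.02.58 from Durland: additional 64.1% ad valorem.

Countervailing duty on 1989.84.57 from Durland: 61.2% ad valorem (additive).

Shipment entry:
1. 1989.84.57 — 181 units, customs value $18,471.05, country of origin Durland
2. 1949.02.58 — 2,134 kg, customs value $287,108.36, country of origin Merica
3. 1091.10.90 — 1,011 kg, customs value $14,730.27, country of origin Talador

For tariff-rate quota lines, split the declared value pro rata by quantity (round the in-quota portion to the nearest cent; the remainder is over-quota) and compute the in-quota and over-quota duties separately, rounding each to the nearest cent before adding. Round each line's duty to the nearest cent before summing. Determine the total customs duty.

Line 1 (1989.84.57, Durland, 181 units, $18,471.05):
Base rate for 1989.84.57 is 32%.
1989.84.57 has an FTA preferential rate, but origin Durland is not Hesena; base rate stands.
Additional duty on 1989.84.57 from Durland: +61.2%. Applied ad valorem rate: 32% + 61.2% = 93.2%.
Duty = $18,471.05 × 93.2% = $17,215.02.
Line 2 (1949.02.58, Merica, 2,134 kg, $287,108.36):
Base rate for 1949.02.58 is 14.5% + $2.74/kg.
The additional-duty order on 1949.02.58 targets Durland, not Merica; it does not apply.
Duty = $287,108.36 × 14.5% + 2,134 × $2.74 = $47,477.87.
Line 3 (1091.10.90, Talador, 1,011 kg, $14,730.27):
Code 1091.10.90 is under a tariff-rate quota (threshold 401 kg). In-quota: 401 kg at 7%; over-quota: 610 kg at 26.5%.
Pro-rata value split: in-quota = $14,730.27 × 401/1,011 = $5,842.57; over-quota = $14,730.27 − $5,842.57 = $8,887.70.
In-quota duty = $5,842.57 × 7% = $408.98. Over-quota duty = $8,887.70 × 26.5% = $2,355.24.
Line duty = $408.98 + $2,355.24 = $2,764.22.
Total = $17,215.02 + $47,477.87 + $2,764.22 = $67,457.11.

$67,457.11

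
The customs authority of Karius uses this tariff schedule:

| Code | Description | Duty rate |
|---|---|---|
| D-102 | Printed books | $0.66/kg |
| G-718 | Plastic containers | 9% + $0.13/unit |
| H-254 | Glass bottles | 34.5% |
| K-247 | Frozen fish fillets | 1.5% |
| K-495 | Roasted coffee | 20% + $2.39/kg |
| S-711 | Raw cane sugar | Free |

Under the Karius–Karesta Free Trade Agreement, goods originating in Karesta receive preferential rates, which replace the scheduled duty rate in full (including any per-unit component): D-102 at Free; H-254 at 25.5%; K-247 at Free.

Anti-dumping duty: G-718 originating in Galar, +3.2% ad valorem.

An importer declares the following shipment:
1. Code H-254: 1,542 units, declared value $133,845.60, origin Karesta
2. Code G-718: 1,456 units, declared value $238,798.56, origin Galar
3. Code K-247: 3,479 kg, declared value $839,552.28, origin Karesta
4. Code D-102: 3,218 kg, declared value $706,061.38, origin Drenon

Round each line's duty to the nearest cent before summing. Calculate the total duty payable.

$65,577.21

Line 1 (H-254, Karesta, 1,542 units, $133,845.60):
Base rate for H-254 is 34.5%.
Origin Karesta qualifies under the Karius–Karesta agreement and H-254 is covered: preferential rate 25.5% applies instead.
Duty = $133,845.60 × 25.5% = $34,130.63.
Line 2 (G-718, Galar, 1,456 units, $238,798.56):
Base rate for G-718 is 9% + $0.13/unit.
Additional duty on G-718 from Galar: +3.2%. Applied ad valorem rate: 9% + 3.2% = 12.2%.
Duty = $238,798.56 × 12.2% + 1,456 × $0.13 = $29,322.70.
Line 3 (K-247, Karesta, 3,479 kg, $839,552.28):
Base rate for K-247 is 1.5%.
Origin Karesta qualifies under the Karius–Karesta agreement and K-247 is covered: preferential rate Free applies instead.
Duty = $839,552.28 × 0% = $0.00.
Line 4 (D-102, Drenon, 3,218 kg, $706,061.38):
Base rate for D-102 is $0.66/kg.
D-102 has an FTA preferential rate, but origin Drenon is not Karesta; base rate stands.
Duty = 3,218 × $0.66 = $2,123.88.
Total = $34,130.63 + $29,322.70 + $0.00 + $2,123.88 = $65,577.21.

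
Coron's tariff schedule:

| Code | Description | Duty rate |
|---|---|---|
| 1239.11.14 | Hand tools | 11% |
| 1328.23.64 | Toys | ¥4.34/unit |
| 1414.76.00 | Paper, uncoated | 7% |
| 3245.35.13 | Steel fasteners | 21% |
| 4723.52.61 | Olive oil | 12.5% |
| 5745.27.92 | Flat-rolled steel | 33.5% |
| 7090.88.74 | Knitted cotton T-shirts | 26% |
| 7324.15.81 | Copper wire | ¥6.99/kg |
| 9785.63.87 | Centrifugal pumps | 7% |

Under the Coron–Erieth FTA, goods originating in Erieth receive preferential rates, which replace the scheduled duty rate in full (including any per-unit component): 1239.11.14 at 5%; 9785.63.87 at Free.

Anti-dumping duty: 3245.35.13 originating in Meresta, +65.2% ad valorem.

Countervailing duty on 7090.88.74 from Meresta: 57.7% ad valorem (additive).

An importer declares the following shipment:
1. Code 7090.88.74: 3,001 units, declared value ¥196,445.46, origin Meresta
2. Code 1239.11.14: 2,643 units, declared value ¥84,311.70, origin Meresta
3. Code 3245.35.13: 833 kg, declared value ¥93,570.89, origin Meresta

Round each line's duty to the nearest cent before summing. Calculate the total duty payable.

¥254,357.25

Line 1 (7090.88.74, Meresta, 3,001 units, ¥196,445.46):
Base rate for 7090.88.74 is 26%.
Additional duty on 7090.88.74 from Meresta: +57.7%. Applied ad valorem rate: 26% + 57.7% = 83.7%.
Duty = ¥196,445.46 × 83.7% = ¥164,424.85.
Line 2 (1239.11.14, Meresta, 2,643 units, ¥84,311.70):
Base rate for 1239.11.14 is 11%.
1239.11.14 has an FTA preferential rate, but origin Meresta is not Erieth; base rate stands.
Duty = ¥84,311.70 × 11% = ¥9,274.29.
Line 3 (3245.35.13, Meresta, 833 kg, ¥93,570.89):
Base rate for 3245.35.13 is 21%.
Additional duty on 3245.35.13 from Meresta: +65.2%. Applied ad valorem rate: 21% + 65.2% = 86.2%.
Duty = ¥93,570.89 × 86.2% = ¥80,658.11.
Total = ¥164,424.85 + ¥9,274.29 + ¥80,658.11 = ¥254,357.25.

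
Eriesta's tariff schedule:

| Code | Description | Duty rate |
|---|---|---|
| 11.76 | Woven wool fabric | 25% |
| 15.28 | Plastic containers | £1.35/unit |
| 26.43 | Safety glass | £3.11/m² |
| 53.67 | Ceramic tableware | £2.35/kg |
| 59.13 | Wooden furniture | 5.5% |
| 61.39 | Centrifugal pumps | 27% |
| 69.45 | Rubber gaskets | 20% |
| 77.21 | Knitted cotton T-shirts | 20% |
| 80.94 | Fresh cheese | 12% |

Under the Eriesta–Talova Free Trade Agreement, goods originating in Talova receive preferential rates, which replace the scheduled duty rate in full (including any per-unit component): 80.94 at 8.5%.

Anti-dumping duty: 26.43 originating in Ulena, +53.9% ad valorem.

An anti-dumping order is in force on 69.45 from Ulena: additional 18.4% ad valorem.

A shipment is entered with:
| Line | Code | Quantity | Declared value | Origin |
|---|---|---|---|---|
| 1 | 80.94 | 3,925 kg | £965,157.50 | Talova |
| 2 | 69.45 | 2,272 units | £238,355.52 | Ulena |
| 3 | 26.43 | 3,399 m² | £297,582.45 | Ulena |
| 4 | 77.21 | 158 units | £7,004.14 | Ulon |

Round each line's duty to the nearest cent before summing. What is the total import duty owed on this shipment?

£345,935.57

Line 1 (80.94, Talova, 3,925 kg, £965,157.50):
Base rate for 80.94 is 12%.
Origin Talova qualifies under the Eriesta–Talova agreement and 80.94 is covered: preferential rate 8.5% applies instead.
Duty = £965,157.50 × 8.5% = £82,038.39.
Line 2 (69.45, Ulena, 2,272 units, £238,355.52):
Base rate for 69.45 is 20%.
Additional duty on 69.45 from Ulena: +18.4%. Applied ad valorem rate: 20% + 18.4% = 38.4%.
Duty = £238,355.52 × 38.4% = £91,528.52.
Line 3 (26.43, Ulena, 3,399 m², £297,582.45):
Base rate for 26.43 is £3.11/m².
Additional duty on 26.43 from Ulena: +53.9% ad valorem. Applied ad valorem rate = 53.9%.
Duty = £297,582.45 × 53.9% + 3,399 × £3.11 = £170,967.83.
Line 4 (77.21, Ulon, 158 units, £7,004.14):
Base rate for 77.21 is 20%.
Duty = £7,004.14 × 20% = £1,400.83.
Total = £82,038.39 + £91,528.52 + £170,967.83 + £1,400.83 = £345,935.57.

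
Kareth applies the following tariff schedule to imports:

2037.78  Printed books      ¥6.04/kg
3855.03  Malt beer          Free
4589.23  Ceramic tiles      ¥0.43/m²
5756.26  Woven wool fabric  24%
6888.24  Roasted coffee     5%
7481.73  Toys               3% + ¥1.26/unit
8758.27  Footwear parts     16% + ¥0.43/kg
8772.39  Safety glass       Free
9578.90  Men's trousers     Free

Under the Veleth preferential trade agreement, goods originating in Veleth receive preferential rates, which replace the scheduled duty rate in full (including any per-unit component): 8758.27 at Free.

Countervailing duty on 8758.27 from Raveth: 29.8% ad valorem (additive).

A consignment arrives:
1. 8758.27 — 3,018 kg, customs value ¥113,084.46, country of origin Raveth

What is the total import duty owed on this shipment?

¥53,090.42

Line 1 (8758.27, Raveth, 3,018 kg, ¥113,084.46):
Base rate for 8758.27 is 16% + ¥0.43/kg.
8758.27 has an FTA preferential rate, but origin Raveth is not Veleth; base rate stands.
Additional duty on 8758.27 from Raveth: +29.8%. Applied ad valorem rate: 16% + 29.8% = 45.8%.
Duty = ¥113,084.46 × 45.8% + 3,018 × ¥0.43 = ¥53,090.42.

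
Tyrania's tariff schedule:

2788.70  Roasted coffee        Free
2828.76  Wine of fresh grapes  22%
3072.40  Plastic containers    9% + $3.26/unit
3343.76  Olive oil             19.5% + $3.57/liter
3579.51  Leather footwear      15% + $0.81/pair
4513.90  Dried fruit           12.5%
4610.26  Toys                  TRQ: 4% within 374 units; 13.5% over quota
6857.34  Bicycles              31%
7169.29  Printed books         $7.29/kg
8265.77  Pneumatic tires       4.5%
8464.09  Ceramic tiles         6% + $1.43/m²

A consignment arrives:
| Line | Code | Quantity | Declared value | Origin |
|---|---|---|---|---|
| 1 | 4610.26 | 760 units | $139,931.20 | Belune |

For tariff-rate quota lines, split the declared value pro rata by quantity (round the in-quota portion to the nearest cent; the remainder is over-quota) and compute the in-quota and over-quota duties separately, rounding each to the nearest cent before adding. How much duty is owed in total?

$12,348.93

Line 1 (4610.26, Belune, 760 units, $139,931.20):
Code 4610.26 is under a tariff-rate quota (threshold 374 units). In-quota: 374 units at 4%; over-quota: 386 units at 13.5%.
Pro-rata value split: in-quota = $139,931.20 × 374/760 = $68,860.88; over-quota = $139,931.20 − $68,860.88 = $71,070.32.
In-quota duty = $68,860.88 × 4% = $2,754.44. Over-quota duty = $71,070.32 × 13.5% = $9,594.49.
Line duty = $2,754.44 + $9,594.49 = $12,348.93.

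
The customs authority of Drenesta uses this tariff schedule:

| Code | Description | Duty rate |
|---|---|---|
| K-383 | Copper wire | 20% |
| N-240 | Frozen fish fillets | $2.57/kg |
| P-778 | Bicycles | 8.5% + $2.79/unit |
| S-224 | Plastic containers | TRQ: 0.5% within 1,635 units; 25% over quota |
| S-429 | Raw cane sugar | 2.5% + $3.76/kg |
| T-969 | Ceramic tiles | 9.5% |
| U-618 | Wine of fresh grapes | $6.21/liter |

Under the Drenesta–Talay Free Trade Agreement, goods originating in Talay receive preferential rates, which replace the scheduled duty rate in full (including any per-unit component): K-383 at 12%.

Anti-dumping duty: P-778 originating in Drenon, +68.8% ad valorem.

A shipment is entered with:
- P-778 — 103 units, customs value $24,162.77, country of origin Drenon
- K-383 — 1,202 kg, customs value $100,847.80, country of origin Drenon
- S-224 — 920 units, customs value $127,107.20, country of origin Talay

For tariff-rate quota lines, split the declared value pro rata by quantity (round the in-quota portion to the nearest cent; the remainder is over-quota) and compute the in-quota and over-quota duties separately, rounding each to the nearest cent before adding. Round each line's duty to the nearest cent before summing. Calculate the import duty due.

$39,770.29

Line 1 (P-778, Drenon, 103 units, $24,162.77):
Base rate for P-778 is 8.5% + $2.79/unit.
Additional duty on P-778 from Drenon: +68.8%. Applied ad valorem rate: 8.5% + 68.8% = 77.3%.
Duty = $24,162.77 × 77.3% + 103 × $2.79 = $18,965.19.
Line 2 (K-383, Drenon, 1,202 kg, $100,847.80):
Base rate for K-383 is 20%.
K-383 has an FTA preferential rate, but origin Drenon is not Talay; base rate stands.
Duty = $100,847.80 × 20% = $20,169.56.
Line 3 (S-224, Talay, 920 units, $127,107.20):
Code S-224 is under a tariff-rate quota (threshold 1,635 units). Quantity 920 units is within the quota, so the in-quota rate 0.5% applies to the full value.
Duty = $127,107.20 × 0.5% = $635.54.
Total = $18,965.19 + $20,169.56 + $635.54 = $39,770.29.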